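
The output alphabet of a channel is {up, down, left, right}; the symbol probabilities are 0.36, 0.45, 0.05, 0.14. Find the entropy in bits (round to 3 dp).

1.662 bits

H = −Σ pᵢ log₂ pᵢ.
−0.36·log₂(0.36) = 0.5306
−0.45·log₂(0.45) = 0.5184
−0.05·log₂(0.05) = 0.2161
−0.14·log₂(0.14) = 0.3971
Sum ≈ 1.6622 → 1.662 bits.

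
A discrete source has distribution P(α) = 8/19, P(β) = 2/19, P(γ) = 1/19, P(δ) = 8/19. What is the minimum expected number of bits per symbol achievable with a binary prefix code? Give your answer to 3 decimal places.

Repeatedly combine the two least-probable nodes; the expected code length is the sum of the merged weights.
merge 1/19 + 2/19 → 3/19
merge 3/19 + 8/19 → 11/19
merge 8/19 + 11/19 → 1
L = 3/19 + 11/19 + 1 = 33/19 ≈ 1.737 bits/symbol.

1.737 bits/symbol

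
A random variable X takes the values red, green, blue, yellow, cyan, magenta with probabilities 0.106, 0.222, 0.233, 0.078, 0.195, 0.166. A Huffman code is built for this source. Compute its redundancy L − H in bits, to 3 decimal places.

Entropy H = −Σ p log₂ p ≈ 2.4920 bits.
Huffman merges: 39/500+53/500→23/125; 83/500+23/125→7/20; 39/200+111/500→417/1000; 233/1000+7/20→583/1000; 417/1000+583/1000→1. L = 1267/500 ≈ 2.5340.
L − H = 2.5340 − 2.4920 = 0.042 bits.

0.042 bits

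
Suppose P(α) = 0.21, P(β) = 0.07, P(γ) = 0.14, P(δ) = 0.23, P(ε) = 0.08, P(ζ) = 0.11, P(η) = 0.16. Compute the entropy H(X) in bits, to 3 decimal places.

2.691 bits

H = −Σ pᵢ log₂ pᵢ.
−0.21·log₂(0.21) = 0.4728
−0.07·log₂(0.07) = 0.2686
−0.14·log₂(0.14) = 0.3971
−0.23·log₂(0.23) = 0.4877
−0.08·log₂(0.08) = 0.2915
−0.11·log₂(0.11) = 0.3503
−0.16·log₂(0.16) = 0.4230
Sum ≈ 2.6910 → 2.691 bits.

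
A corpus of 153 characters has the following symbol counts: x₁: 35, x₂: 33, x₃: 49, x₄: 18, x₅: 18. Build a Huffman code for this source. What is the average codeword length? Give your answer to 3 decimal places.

2.235 bits/symbol

Probabilities are the counts divided by 153.
Repeatedly combine the two least-probable nodes; the expected code length is the sum of the merged weights.
merge 2/17 + 2/17 → 4/17
merge 11/51 + 35/153 → 4/9
merge 4/17 + 49/153 → 5/9
merge 4/9 + 5/9 → 1
L = 4/17 + 4/9 + 5/9 + 1 = 38/17 ≈ 2.235 bits/symbol.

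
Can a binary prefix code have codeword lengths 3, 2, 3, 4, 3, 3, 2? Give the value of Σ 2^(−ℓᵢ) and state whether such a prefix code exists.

1.0625; no

With common denominator 2^4 = 16: Σ 2^(−ℓᵢ) = 2/16 + 4/16 + 2/16 + 1/16 + 2/16 + 2/16 + 4/16 = 17/16 = 1.0625.
Kraft's inequality requires Σ ≤ 1; here Σ = 1.0625 > 1, so no such prefix code exists.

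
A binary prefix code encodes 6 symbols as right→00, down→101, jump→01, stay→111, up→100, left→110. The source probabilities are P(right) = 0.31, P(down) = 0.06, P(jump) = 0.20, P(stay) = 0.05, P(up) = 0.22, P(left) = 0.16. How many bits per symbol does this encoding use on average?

2.49 bits/symbol

L̄ = Σ pᵢ·ℓᵢ = 0.31·2 + 0.06·3 + 0.20·2 + 0.05·3 + 0.22·3 + 0.16·3 = 2.49 bits/symbol.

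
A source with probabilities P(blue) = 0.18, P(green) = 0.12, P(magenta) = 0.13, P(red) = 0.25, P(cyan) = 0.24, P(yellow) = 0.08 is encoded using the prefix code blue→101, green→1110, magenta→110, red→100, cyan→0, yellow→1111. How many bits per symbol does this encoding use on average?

2.72 bits/symbol

L̄ = Σ pᵢ·ℓᵢ = 0.18·3 + 0.12·4 + 0.13·3 + 0.25·3 + 0.24·1 + 0.08·4 = 2.72 bits/symbol.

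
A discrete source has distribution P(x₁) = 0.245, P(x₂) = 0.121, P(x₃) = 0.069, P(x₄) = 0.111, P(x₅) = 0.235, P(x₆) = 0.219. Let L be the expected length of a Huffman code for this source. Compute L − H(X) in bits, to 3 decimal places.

0.026 bits

Entropy H = −Σ p log₂ p ≈ 2.4548 bits.
Huffman merges: 69/1000+111/1000→9/50; 121/1000+9/50→301/1000; 219/1000+47/200→227/500; 49/200+301/1000→273/500; 227/500+273/500→1. L = 2481/1000 ≈ 2.4810.
L − H = 2.4810 − 2.4548 = 0.026 bits.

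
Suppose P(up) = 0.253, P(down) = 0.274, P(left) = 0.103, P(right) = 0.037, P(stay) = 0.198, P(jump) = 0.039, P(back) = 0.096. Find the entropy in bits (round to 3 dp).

2.497 bits

H = −Σ pᵢ log₂ pᵢ.
−0.253·log₂(0.253) = 0.5016
−0.274·log₂(0.274) = 0.5118
−0.103·log₂(0.103) = 0.3378
−0.037·log₂(0.037) = 0.1760
−0.198·log₂(0.198) = 0.4626
−0.039·log₂(0.039) = 0.1825
−0.096·log₂(0.096) = 0.3246
Sum ≈ 2.4969 → 2.497 bits.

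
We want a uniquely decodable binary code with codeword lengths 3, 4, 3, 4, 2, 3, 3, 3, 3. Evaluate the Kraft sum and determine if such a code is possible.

1.125; no

With common denominator 2^4 = 16: Σ 2^(−ℓᵢ) = 2/16 + 1/16 + 2/16 + 1/16 + 4/16 + 2/16 + 2/16 + 2/16 + 2/16 = 18/16 = 1.125.
Kraft's inequality requires Σ ≤ 1; here Σ = 1.125 > 1, so no such prefix code exists.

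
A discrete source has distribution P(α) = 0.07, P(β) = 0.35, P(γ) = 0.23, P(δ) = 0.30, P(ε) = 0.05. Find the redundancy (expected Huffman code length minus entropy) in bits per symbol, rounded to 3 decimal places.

Entropy H = −Σ p log₂ p ≈ 2.0235 bits.
Huffman merges: 1/20+7/100→3/25; 3/25+23/100→7/20; 3/10+7/20→13/20; 7/20+13/20→1. L = 53/25 ≈ 2.1200.
L − H = 2.1200 − 2.0235 = 0.096 bits.

0.096 bits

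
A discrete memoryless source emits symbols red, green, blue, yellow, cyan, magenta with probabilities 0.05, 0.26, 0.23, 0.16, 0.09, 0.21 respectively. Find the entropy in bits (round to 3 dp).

2.418 bits

H = −Σ pᵢ log₂ pᵢ.
−0.05·log₂(0.05) = 0.2161
−0.26·log₂(0.26) = 0.5053
−0.23·log₂(0.23) = 0.4877
−0.16·log₂(0.16) = 0.4230
−0.09·log₂(0.09) = 0.3127
−0.21·log₂(0.21) = 0.4728
Sum ≈ 2.4175 → 2.418 bits.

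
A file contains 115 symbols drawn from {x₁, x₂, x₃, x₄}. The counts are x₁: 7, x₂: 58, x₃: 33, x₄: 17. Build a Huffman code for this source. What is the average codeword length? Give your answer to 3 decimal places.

1.704 bits/symbol

Probabilities are the counts divided by 115.
Repeatedly combine the two least-probable nodes; the expected code length is the sum of the merged weights.
merge 7/115 + 17/115 → 24/115
merge 24/115 + 33/115 → 57/115
merge 57/115 + 58/115 → 1
L = 24/115 + 57/115 + 1 = 196/115 ≈ 1.704 bits/symbol.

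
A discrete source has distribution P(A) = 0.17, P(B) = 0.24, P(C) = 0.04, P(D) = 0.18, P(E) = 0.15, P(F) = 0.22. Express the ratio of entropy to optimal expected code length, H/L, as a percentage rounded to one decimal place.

Entropy H = −Σ p log₂ p ≈ 2.4509 bits.
Huffman merges: 1/25+3/20→19/100; 17/100+9/50→7/20; 19/100+11/50→41/100; 6/25+7/20→59/100; 41/100+59/100→1. L = 127/50 ≈ 2.5400.
Efficiency = H/L = 2.4509/2.5400 = 96.5%.

96.5%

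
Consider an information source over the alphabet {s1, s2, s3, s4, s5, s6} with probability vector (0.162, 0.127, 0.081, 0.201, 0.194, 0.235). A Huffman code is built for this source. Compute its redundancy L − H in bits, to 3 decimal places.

0.052 bits

Entropy H = −Σ p log₂ p ≈ 2.5124 bits.
Huffman merges: 81/1000+127/1000→26/125; 81/500+97/500→89/250; 201/1000+26/125→409/1000; 47/200+89/250→591/1000; 409/1000+591/1000→1. L = 641/250 ≈ 2.5640.
L − H = 2.5640 − 2.5124 = 0.052 bits.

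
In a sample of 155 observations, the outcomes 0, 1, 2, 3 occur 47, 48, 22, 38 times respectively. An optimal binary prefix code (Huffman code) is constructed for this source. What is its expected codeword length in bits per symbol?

Probabilities are the counts divided by 155.
Repeatedly combine the two least-probable nodes; the expected code length is the sum of the merged weights.
merge 22/155 + 38/155 → 12/31
merge 47/155 + 48/155 → 19/31
merge 12/31 + 19/31 → 1
L = 12/31 + 19/31 + 1 = 2 bits/symbol.

2 bits/symbol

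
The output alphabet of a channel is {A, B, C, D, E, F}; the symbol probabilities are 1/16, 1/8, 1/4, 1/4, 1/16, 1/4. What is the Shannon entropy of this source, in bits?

Each probability is a power of 1/2, so log₂(1/p) is an integer.
H = Σ p·log₂(1/p) = 1/16·4 + 1/8·3 + 1/4·2 + 1/4·2 + 1/16·4 + 1/4·2 = 2.375 bits.

2.375 bits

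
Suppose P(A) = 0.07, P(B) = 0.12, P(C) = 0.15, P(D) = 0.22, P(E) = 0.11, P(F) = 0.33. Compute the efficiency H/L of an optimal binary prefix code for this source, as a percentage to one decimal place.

98.2%

Entropy H = −Σ p log₂ p ≈ 2.4048 bits.
Huffman merges: 7/100+11/100→9/50; 3/25+3/20→27/100; 9/50+11/50→2/5; 27/100+33/100→3/5; 2/5+3/5→1. L = 49/20 ≈ 2.4500.
Efficiency = H/L = 2.4048/2.4500 = 98.2%.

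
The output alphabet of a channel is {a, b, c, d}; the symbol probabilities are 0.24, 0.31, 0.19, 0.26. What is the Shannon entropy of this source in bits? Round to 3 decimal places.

1.978 bits

H = −Σ pᵢ log₂ pᵢ.
−0.24·log₂(0.24) = 0.4941
−0.31·log₂(0.31) = 0.5238
−0.19·log₂(0.19) = 0.4552
−0.26·log₂(0.26) = 0.5053
Sum ≈ 1.9784 → 1.978 bits.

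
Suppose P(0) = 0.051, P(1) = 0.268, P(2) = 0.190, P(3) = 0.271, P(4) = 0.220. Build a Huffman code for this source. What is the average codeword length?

2.241 bits/symbol

Repeatedly combine the two least-probable nodes; the expected code length is the sum of the merged weights.
merge 51/1000 + 19/100 → 241/1000
merge 11/50 + 241/1000 → 461/1000
merge 67/250 + 271/1000 → 539/1000
merge 461/1000 + 539/1000 → 1
L = 241/1000 + 461/1000 + 539/1000 + 1 = 2241/1000 = 2.241 bits/symbol.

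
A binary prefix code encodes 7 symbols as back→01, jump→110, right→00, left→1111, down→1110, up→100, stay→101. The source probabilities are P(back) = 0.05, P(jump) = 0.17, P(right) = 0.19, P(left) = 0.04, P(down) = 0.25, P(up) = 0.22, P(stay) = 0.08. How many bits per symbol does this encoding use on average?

3.05 bits/symbol

L̄ = Σ pᵢ·ℓᵢ = 0.05·2 + 0.17·3 + 0.19·2 + 0.04·4 + 0.25·4 + 0.22·3 + 0.08·3 = 3.05 bits/symbol.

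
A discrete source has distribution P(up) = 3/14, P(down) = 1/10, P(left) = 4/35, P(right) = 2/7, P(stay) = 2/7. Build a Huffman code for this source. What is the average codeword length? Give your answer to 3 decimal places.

Repeatedly combine the two least-probable nodes; the expected code length is the sum of the merged weights.
merge 1/10 + 4/35 → 3/14
merge 3/14 + 3/14 → 3/7
merge 2/7 + 2/7 → 4/7
merge 3/7 + 4/7 → 1
L = 3/14 + 3/7 + 4/7 + 1 = 31/14 ≈ 2.214 bits/symbol.

2.214 bits/symbol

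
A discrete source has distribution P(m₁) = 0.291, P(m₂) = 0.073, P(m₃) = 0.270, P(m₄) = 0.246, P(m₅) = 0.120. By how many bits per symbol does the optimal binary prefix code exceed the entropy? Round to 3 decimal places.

0.024 bits

Entropy H = −Σ p log₂ p ≈ 2.1687 bits.
Huffman merges: 73/1000+3/25→193/1000; 193/1000+123/500→439/1000; 27/100+291/1000→561/1000; 439/1000+561/1000→1. L = 2193/1000 ≈ 2.1930.
L − H = 2.1930 − 2.1687 = 0.024 bits.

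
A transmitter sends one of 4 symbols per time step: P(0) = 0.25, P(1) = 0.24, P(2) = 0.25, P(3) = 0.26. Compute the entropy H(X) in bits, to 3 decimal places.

1.999 bits

H = −Σ pᵢ log₂ pᵢ.
−0.25·log₂(0.25) = 0.5000
−0.24·log₂(0.24) = 0.4941
−0.25·log₂(0.25) = 0.5000
−0.26·log₂(0.26) = 0.5053
Sum ≈ 1.9994 → 1.999 bits.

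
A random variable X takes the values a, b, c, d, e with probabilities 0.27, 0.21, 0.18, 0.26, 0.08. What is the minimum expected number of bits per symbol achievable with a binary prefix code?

2.26 bits/symbol

Repeatedly combine the two least-probable nodes; the expected code length is the sum of the merged weights.
merge 2/25 + 9/50 → 13/50
merge 21/100 + 13/50 → 47/100
merge 13/50 + 27/100 → 53/100
merge 47/100 + 53/100 → 1
L = 13/50 + 47/100 + 53/100 + 1 = 113/50 = 2.26 bits/symbol.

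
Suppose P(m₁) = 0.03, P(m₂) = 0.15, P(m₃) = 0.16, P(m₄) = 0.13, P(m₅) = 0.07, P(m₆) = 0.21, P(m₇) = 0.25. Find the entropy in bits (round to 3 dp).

2.609 bits

H = −Σ pᵢ log₂ pᵢ.
−0.03·log₂(0.03) = 0.1518
−0.15·log₂(0.15) = 0.4105
−0.16·log₂(0.16) = 0.4230
−0.13·log₂(0.13) = 0.3826
−0.07·log₂(0.07) = 0.2686
−0.21·log₂(0.21) = 0.4728
−0.25·log₂(0.25) = 0.5000
Sum ≈ 2.6094 → 2.609 bits.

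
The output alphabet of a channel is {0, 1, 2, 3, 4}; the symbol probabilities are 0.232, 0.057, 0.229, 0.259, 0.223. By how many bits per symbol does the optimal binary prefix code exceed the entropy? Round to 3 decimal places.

Entropy H = −Σ p log₂ p ≈ 2.1991 bits.
Huffman merges: 57/1000+223/1000→7/25; 229/1000+29/125→461/1000; 259/1000+7/25→539/1000; 461/1000+539/1000→1. L = 57/25 ≈ 2.2800.
L − H = 2.2800 − 2.1991 = 0.081 bits.

0.081 bits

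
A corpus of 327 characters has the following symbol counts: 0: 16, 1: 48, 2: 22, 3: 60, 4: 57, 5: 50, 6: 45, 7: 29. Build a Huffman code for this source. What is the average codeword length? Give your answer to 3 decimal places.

2.933 bits/symbol

Probabilities are the counts divided by 327.
Repeatedly combine the two least-probable nodes; the expected code length is the sum of the merged weights.
merge 16/327 + 22/327 → 38/327
merge 29/327 + 38/327 → 67/327
merge 15/109 + 16/109 → 31/109
merge 50/327 + 19/109 → 107/327
merge 20/109 + 67/327 → 127/327
merge 31/109 + 107/327 → 200/327
merge 127/327 + 200/327 → 1
L = 38/327 + 67/327 + 31/109 + 107/327 + 127/327 + 200/327 + 1 = 959/327 ≈ 2.933 bits/symbol.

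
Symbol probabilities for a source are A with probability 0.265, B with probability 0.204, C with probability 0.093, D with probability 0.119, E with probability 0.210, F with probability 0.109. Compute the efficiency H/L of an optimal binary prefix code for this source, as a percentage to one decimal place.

Entropy H = −Σ p log₂ p ≈ 2.4811 bits.
Huffman merges: 93/1000+109/1000→101/500; 119/1000+101/500→321/1000; 51/250+21/100→207/500; 53/200+321/1000→293/500; 207/500+293/500→1. L = 2523/1000 ≈ 2.5230.
Efficiency = H/L = 2.4811/2.5230 = 98.3%.

98.3%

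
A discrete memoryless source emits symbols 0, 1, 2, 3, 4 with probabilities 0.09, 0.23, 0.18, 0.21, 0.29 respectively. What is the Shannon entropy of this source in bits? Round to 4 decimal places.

H = −Σ pᵢ log₂ pᵢ.
−0.09·log₂(0.09) = 0.3127
−0.23·log₂(0.23) = 0.4877
−0.18·log₂(0.18) = 0.4453
−0.21·log₂(0.21) = 0.4728
−0.29·log₂(0.29) = 0.5179
Sum ≈ 2.2364 → 2.2364 bits.

2.2364 bits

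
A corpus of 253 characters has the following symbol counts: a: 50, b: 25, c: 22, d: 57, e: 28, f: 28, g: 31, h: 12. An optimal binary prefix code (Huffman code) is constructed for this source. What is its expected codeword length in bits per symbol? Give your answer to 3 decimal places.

2.909 bits/symbol

Probabilities are the counts divided by 253.
Repeatedly combine the two least-probable nodes; the expected code length is the sum of the merged weights.
merge 12/253 + 2/23 → 34/253
merge 25/253 + 28/253 → 53/253
merge 28/253 + 31/253 → 59/253
merge 34/253 + 50/253 → 84/253
merge 53/253 + 57/253 → 10/23
merge 59/253 + 84/253 → 13/23
merge 10/23 + 13/23 → 1
L = 34/253 + 53/253 + 59/253 + 84/253 + 10/23 + 13/23 + 1 = 32/11 ≈ 2.909 bits/symbol.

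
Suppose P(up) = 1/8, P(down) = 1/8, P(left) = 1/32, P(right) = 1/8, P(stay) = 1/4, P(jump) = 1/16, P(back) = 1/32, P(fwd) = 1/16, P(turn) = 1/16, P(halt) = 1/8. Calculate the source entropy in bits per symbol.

Each probability is a power of 1/2, so log₂(1/p) is an integer.
H = Σ p·log₂(1/p) = 1/8·3 + 1/8·3 + 1/32·5 + 1/8·3 + 1/4·2 + 1/16·4 + 1/32·5 + 1/16·4 + 1/16·4 + 1/8·3 = 3.0625 bits.

3.0625 bits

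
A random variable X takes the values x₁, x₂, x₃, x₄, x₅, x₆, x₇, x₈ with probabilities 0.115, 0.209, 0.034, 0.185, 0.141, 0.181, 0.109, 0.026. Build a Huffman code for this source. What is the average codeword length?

2.835 bits/symbol

Repeatedly combine the two least-probable nodes; the expected code length is the sum of the merged weights.
merge 13/500 + 17/500 → 3/50
merge 3/50 + 109/1000 → 169/1000
merge 23/200 + 141/1000 → 32/125
merge 169/1000 + 181/1000 → 7/20
merge 37/200 + 209/1000 → 197/500
merge 32/125 + 7/20 → 303/500
merge 197/500 + 303/500 → 1
L = 3/50 + 169/1000 + 32/125 + 7/20 + 197/500 + 303/500 + 1 = 567/200 = 2.835 bits/symbol.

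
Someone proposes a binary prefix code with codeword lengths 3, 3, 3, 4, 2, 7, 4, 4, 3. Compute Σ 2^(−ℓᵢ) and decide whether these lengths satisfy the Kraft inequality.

0.9453125; yes

With common denominator 2^7 = 128: Σ 2^(−ℓᵢ) = 16/128 + 16/128 + 16/128 + 8/128 + 32/128 + 1/128 + 8/128 + 8/128 + 16/128 = 121/128 = 0.9453125.
Kraft's inequality requires Σ ≤ 1; here Σ = 0.9453125 ≤ 1, so such a prefix code exists.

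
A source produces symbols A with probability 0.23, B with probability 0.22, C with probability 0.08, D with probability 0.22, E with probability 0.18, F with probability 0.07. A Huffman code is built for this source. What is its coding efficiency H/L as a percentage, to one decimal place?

99.0%

Entropy H = −Σ p log₂ p ≈ 2.4542 bits.
Huffman merges: 7/100+2/25→3/20; 3/20+9/50→33/100; 11/50+11/50→11/25; 23/100+33/100→14/25; 11/25+14/25→1. L = 62/25 ≈ 2.4800.
Efficiency = H/L = 2.4542/2.4800 = 99.0%.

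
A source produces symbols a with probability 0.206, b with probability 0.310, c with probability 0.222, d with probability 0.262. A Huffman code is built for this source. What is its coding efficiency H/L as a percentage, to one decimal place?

Entropy H = −Σ p log₂ p ≈ 1.9816 bits.
Huffman merges: 103/500+111/500→107/250; 131/500+31/100→143/250; 107/250+143/250→1. L = 2 ≈ 2.0000.
Efficiency = H/L = 1.9816/2.0000 = 99.1%.

99.1%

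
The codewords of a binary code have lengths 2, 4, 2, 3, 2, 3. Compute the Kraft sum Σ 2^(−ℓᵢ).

1.0625

With common denominator 2^4 = 16: Σ 2^(−ℓᵢ) = 4/16 + 1/16 + 4/16 + 2/16 + 4/16 + 2/16 = 17/16 = 1.0625.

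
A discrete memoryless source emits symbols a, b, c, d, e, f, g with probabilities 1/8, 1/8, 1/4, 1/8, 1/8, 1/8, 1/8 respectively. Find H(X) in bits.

2.75 bits

Each probability is a power of 1/2, so log₂(1/p) is an integer.
H = Σ p·log₂(1/p) = 1/8·3 + 1/8·3 + 1/4·2 + 1/8·3 + 1/8·3 + 1/8·3 + 1/8·3 = 2.75 bits.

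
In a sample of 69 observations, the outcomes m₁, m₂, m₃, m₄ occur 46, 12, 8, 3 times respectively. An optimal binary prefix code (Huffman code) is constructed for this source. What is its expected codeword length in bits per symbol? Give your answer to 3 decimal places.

1.493 bits/symbol

Probabilities are the counts divided by 69.
Repeatedly combine the two least-probable nodes; the expected code length is the sum of the merged weights.
merge 1/23 + 8/69 → 11/69
merge 11/69 + 4/23 → 1/3
merge 1/3 + 2/3 → 1
L = 11/69 + 1/3 + 1 = 103/69 ≈ 1.493 bits/symbol.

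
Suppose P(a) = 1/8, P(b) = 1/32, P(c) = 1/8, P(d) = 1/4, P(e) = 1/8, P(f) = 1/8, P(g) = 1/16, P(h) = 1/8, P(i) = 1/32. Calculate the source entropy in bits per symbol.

Each probability is a power of 1/2, so log₂(1/p) is an integer.
H = Σ p·log₂(1/p) = 1/8·3 + 1/32·5 + 1/8·3 + 1/4·2 + 1/8·3 + 1/8·3 + 1/16·4 + 1/8·3 + 1/32·5 = 2.9375 bits.

2.9375 bits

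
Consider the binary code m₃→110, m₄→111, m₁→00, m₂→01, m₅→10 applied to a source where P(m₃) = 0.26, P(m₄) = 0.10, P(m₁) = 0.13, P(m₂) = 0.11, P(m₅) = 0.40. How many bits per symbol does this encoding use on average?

L̄ = Σ pᵢ·ℓᵢ = 0.26·3 + 0.10·3 + 0.13·2 + 0.11·2 + 0.40·2 = 2.36 bits/symbol.

2.36 bits/symbol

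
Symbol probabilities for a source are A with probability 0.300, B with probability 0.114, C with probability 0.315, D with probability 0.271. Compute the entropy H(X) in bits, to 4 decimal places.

1.9137 bits

H = −Σ pᵢ log₂ pᵢ.
−0.300·log₂(0.300) = 0.5211
−0.114·log₂(0.114) = 0.3571
−0.315·log₂(0.315) = 0.5250
−0.271·log₂(0.271) = 0.5105
Sum ≈ 1.9137 → 1.9137 bits.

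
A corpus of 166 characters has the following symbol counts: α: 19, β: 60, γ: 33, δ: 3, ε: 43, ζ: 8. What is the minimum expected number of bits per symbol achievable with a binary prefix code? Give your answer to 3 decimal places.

2.247 bits/symbol

Probabilities are the counts divided by 166.
Repeatedly combine the two least-probable nodes; the expected code length is the sum of the merged weights.
merge 3/166 + 4/83 → 11/166
merge 11/166 + 19/166 → 15/83
merge 15/83 + 33/166 → 63/166
merge 43/166 + 30/83 → 103/166
merge 63/166 + 103/166 → 1
L = 11/166 + 15/83 + 63/166 + 103/166 + 1 = 373/166 ≈ 2.247 bits/symbol.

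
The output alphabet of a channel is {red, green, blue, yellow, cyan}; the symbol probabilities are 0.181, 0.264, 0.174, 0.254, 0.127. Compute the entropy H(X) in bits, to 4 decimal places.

H = −Σ pᵢ log₂ pᵢ.
−0.181·log₂(0.181) = 0.4463
−0.264·log₂(0.264) = 0.5072
−0.174·log₂(0.174) = 0.4390
−0.254·log₂(0.254) = 0.5022
−0.127·log₂(0.127) = 0.3781
Sum ≈ 2.2728 → 2.2728 bits.

2.2728 bits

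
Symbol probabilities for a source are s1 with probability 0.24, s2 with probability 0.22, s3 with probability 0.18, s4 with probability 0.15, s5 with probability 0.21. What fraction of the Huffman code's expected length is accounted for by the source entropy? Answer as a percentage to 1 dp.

Entropy H = −Σ p log₂ p ≈ 2.3034 bits.
Huffman merges: 3/20+9/50→33/100; 21/100+11/50→43/100; 6/25+33/100→57/100; 43/100+57/100→1. L = 233/100 ≈ 2.3300.
Efficiency = H/L = 2.3034/2.3300 = 98.9%.

98.9%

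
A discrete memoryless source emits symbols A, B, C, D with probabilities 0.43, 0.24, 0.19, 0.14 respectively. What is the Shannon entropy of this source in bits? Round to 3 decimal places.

1.870 bits

H = −Σ pᵢ log₂ pᵢ.
−0.43·log₂(0.43) = 0.5236
−0.24·log₂(0.24) = 0.4941
−0.19·log₂(0.19) = 0.4552
−0.14·log₂(0.14) = 0.3971
Sum ≈ 1.8700 → 1.870 bits.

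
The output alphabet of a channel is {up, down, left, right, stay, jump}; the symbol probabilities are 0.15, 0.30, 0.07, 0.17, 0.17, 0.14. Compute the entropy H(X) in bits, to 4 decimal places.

2.4665 bits

H = −Σ pᵢ log₂ pᵢ.
−0.15·log₂(0.15) = 0.4105
−0.30·log₂(0.30) = 0.5211
−0.07·log₂(0.07) = 0.2686
−0.17·log₂(0.17) = 0.4346
−0.17·log₂(0.17) = 0.4346
−0.14·log₂(0.14) = 0.3971
Sum ≈ 2.4665 → 2.4665 bits.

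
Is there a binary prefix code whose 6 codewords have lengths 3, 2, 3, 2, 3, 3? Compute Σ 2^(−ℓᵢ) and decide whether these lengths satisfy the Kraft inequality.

With common denominator 2^3 = 8: Σ 2^(−ℓᵢ) = 1/8 + 2/8 + 1/8 + 2/8 + 1/8 + 1/8 = 8/8 = 1.
Kraft's inequality requires Σ ≤ 1; here Σ = 1 ≤ 1, so such a prefix code exists.

1; yes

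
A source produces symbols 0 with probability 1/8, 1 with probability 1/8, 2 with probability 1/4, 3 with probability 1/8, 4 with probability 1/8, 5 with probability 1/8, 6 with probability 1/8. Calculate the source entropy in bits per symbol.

2.75 bits

Each probability is a power of 1/2, so log₂(1/p) is an integer.
H = Σ p·log₂(1/p) = 1/8·3 + 1/8·3 + 1/4·2 + 1/8·3 + 1/8·3 + 1/8·3 + 1/8·3 = 2.75 bits.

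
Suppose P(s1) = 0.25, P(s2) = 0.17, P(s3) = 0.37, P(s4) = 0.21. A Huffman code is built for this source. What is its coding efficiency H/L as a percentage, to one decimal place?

Entropy H = −Σ p log₂ p ≈ 1.9381 bits.
Huffman merges: 17/100+21/100→19/50; 1/4+37/100→31/50; 19/50+31/50→1. L = 2 ≈ 2.0000.
Efficiency = H/L = 1.9381/2.0000 = 96.9%.

96.9%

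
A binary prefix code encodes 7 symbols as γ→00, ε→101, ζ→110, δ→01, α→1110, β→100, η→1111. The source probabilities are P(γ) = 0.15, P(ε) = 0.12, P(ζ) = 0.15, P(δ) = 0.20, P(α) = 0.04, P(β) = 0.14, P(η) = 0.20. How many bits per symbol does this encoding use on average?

2.89 bits/symbol

L̄ = Σ pᵢ·ℓᵢ = 0.15·2 + 0.12·3 + 0.15·3 + 0.20·2 + 0.04·4 + 0.14·3 + 0.20·4 = 2.89 bits/symbol.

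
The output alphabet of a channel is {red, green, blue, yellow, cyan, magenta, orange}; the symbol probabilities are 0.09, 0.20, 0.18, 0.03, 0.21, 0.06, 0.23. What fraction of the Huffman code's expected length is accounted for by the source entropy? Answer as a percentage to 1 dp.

98.0%

Entropy H = −Σ p log₂ p ≈ 2.5781 bits.
Huffman merges: 3/100+3/50→9/100; 9/100+9/100→9/50; 9/50+9/50→9/25; 1/5+21/100→41/100; 23/100+9/25→59/100; 41/100+59/100→1. L = 263/100 ≈ 2.6300.
Efficiency = H/L = 2.5781/2.6300 = 98.0%.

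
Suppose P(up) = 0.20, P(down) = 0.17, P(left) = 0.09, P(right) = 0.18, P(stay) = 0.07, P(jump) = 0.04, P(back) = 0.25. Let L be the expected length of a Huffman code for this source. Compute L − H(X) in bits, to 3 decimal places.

Entropy H = −Σ p log₂ p ≈ 2.6112 bits.
Huffman merges: 1/25+7/100→11/100; 9/100+11/100→1/5; 17/100+9/50→7/20; 1/5+1/5→2/5; 1/4+7/20→3/5; 2/5+3/5→1. L = 133/50 ≈ 2.6600.
L − H = 2.6600 − 2.6112 = 0.049 bits.

0.049 bits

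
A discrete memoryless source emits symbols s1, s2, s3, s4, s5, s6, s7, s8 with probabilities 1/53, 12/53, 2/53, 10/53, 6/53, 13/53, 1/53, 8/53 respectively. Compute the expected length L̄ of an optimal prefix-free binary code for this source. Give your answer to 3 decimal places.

2.642 bits/symbol

Repeatedly combine the two least-probable nodes; the expected code length is the sum of the merged weights.
merge 1/53 + 1/53 → 2/53
merge 2/53 + 2/53 → 4/53
merge 4/53 + 6/53 → 10/53
merge 8/53 + 10/53 → 18/53
merge 10/53 + 12/53 → 22/53
merge 13/53 + 18/53 → 31/53
merge 22/53 + 31/53 → 1
L = 2/53 + 4/53 + 10/53 + 18/53 + 22/53 + 31/53 + 1 = 140/53 ≈ 2.642 bits/symbol.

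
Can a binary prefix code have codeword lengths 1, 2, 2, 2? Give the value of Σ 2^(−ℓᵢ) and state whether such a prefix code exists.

With common denominator 2^2 = 4: Σ 2^(−ℓᵢ) = 2/4 + 1/4 + 1/4 + 1/4 = 5/4 = 1.25.
Kraft's inequality requires Σ ≤ 1; here Σ = 1.25 > 1, so no such prefix code exists.

1.25; no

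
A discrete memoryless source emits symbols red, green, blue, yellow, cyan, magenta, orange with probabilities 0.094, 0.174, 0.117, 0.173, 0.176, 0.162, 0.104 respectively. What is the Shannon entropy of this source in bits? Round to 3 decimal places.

2.766 bits

H = −Σ pᵢ log₂ pᵢ.
−0.094·log₂(0.094) = 0.3207
−0.174·log₂(0.174) = 0.4390
−0.117·log₂(0.117) = 0.3622
−0.173·log₂(0.173) = 0.4379
−0.176·log₂(0.176) = 0.4411
−0.162·log₂(0.162) = 0.4254
−0.104·log₂(0.104) = 0.3396
Sum ≈ 2.7658 → 2.766 bits.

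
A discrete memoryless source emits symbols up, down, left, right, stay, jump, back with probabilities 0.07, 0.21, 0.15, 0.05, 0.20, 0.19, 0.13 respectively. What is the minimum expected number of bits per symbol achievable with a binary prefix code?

Repeatedly combine the two least-probable nodes; the expected code length is the sum of the merged weights.
merge 1/20 + 7/100 → 3/25
merge 3/25 + 13/100 → 1/4
merge 3/20 + 19/100 → 17/50
merge 1/5 + 21/100 → 41/100
merge 1/4 + 17/50 → 59/100
merge 41/100 + 59/100 → 1
L = 3/25 + 1/4 + 17/50 + 41/100 + 59/100 + 1 = 271/100 = 2.71 bits/symbol.

2.71 bits/symbol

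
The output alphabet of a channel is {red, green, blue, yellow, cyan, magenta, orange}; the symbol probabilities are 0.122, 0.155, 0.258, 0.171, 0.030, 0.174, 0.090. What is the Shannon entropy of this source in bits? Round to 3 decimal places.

H = −Σ pᵢ log₂ pᵢ.
−0.122·log₂(0.122) = 0.3703
−0.155·log₂(0.155) = 0.4169
−0.258·log₂(0.258) = 0.5043
−0.171·log₂(0.171) = 0.4357
−0.030·log₂(0.030) = 0.1518
−0.174·log₂(0.174) = 0.4390
−0.090·log₂(0.090) = 0.3127
Sum ≈ 2.6305 → 2.631 bits.

2.631 bits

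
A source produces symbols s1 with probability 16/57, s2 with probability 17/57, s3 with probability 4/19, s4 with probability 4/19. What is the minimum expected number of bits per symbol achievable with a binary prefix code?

2 bits/symbol

Repeatedly combine the two least-probable nodes; the expected code length is the sum of the merged weights.
merge 4/19 + 4/19 → 8/19
merge 16/57 + 17/57 → 11/19
merge 8/19 + 11/19 → 1
L = 8/19 + 11/19 + 1 = 2 bits/symbol.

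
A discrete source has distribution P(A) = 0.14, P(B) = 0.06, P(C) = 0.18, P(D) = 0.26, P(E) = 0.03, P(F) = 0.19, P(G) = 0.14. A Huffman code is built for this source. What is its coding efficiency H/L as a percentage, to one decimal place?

Entropy H = −Σ p log₂ p ≈ 2.5953 bits.
Huffman merges: 3/100+3/50→9/100; 9/100+7/50→23/100; 7/50+9/50→8/25; 19/100+23/100→21/50; 13/50+8/25→29/50; 21/50+29/50→1. L = 66/25 ≈ 2.6400.
Efficiency = H/L = 2.5953/2.6400 = 98.3%.

98.3%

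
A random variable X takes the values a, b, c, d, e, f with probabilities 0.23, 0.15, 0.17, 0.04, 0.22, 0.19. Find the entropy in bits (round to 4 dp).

H = −Σ pᵢ log₂ pᵢ.
−0.23·log₂(0.23) = 0.4877
−0.15·log₂(0.15) = 0.4105
−0.17·log₂(0.17) = 0.4346
−0.04·log₂(0.04) = 0.1858
−0.22·log₂(0.22) = 0.4806
−0.19·log₂(0.19) = 0.4552
Sum ≈ 2.4544 → 2.4544 bits.

2.4544 bits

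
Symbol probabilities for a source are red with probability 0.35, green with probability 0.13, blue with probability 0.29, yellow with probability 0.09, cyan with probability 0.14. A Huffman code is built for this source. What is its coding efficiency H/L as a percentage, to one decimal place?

96.4%

Entropy H = −Σ p log₂ p ≈ 2.1404 bits.
Huffman merges: 9/100+13/100→11/50; 7/50+11/50→9/25; 29/100+7/20→16/25; 9/25+16/25→1. L = 111/50 ≈ 2.2200.
Efficiency = H/L = 2.1404/2.2200 = 96.4%.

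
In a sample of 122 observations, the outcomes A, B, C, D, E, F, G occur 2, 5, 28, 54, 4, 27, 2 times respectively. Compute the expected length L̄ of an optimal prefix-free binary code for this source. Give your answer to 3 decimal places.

Probabilities are the counts divided by 122.
Repeatedly combine the two least-probable nodes; the expected code length is the sum of the merged weights.
merge 1/61 + 1/61 → 2/61
merge 2/61 + 2/61 → 4/61
merge 5/122 + 4/61 → 13/122
merge 13/122 + 27/122 → 20/61
merge 14/61 + 20/61 → 34/61
merge 27/61 + 34/61 → 1
L = 2/61 + 4/61 + 13/122 + 20/61 + 34/61 + 1 = 255/122 ≈ 2.090 bits/symbol.

2.090 bits/symbol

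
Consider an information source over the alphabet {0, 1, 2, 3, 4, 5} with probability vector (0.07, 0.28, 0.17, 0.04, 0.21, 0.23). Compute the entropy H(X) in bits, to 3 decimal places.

2.364 bits

H = −Σ pᵢ log₂ pᵢ.
−0.07·log₂(0.07) = 0.2686
−0.28·log₂(0.28) = 0.5142
−0.17·log₂(0.17) = 0.4346
−0.04·log₂(0.04) = 0.1858
−0.21·log₂(0.21) = 0.4728
−0.23·log₂(0.23) = 0.4877
Sum ≈ 2.3636 → 2.364 bits.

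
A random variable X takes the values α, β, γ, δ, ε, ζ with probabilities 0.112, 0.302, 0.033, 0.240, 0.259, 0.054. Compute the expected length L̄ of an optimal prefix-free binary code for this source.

Repeatedly combine the two least-probable nodes; the expected code length is the sum of the merged weights.
merge 33/1000 + 27/500 → 87/1000
merge 87/1000 + 14/125 → 199/1000
merge 199/1000 + 6/25 → 439/1000
merge 259/1000 + 151/500 → 561/1000
merge 439/1000 + 561/1000 → 1
L = 87/1000 + 199/1000 + 439/1000 + 561/1000 + 1 = 1143/500 = 2.286 bits/symbol.

2.286 bits/symbol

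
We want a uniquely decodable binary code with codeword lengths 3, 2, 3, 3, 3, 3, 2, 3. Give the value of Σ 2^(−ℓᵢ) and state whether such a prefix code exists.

With common denominator 2^3 = 8: Σ 2^(−ℓᵢ) = 1/8 + 2/8 + 1/8 + 1/8 + 1/8 + 1/8 + 2/8 + 1/8 = 10/8 = 1.25.
Kraft's inequality requires Σ ≤ 1; here Σ = 1.25 > 1, so no such prefix code exists.

1.25; no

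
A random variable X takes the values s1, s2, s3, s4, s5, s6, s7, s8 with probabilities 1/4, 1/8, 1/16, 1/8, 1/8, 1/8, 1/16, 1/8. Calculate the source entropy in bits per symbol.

Each probability is a power of 1/2, so log₂(1/p) is an integer.
H = Σ p·log₂(1/p) = 1/4·2 + 1/8·3 + 1/16·4 + 1/8·3 + 1/8·3 + 1/8·3 + 1/16·4 + 1/8·3 = 2.875 bits.

2.875 bits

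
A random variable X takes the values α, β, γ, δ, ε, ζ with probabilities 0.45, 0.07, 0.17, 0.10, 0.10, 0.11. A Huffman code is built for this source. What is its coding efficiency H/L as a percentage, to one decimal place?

Entropy H = −Σ p log₂ p ≈ 2.2362 bits.
Huffman merges: 7/100+1/10→17/100; 1/10+11/100→21/100; 17/100+17/100→17/50; 21/100+17/50→11/20; 9/20+11/20→1. L = 227/100 ≈ 2.2700.
Efficiency = H/L = 2.2362/2.2700 = 98.5%.

98.5%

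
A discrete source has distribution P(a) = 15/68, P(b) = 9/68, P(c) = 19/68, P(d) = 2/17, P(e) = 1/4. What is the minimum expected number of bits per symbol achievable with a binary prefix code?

Repeatedly combine the two least-probable nodes; the expected code length is the sum of the merged weights.
merge 2/17 + 9/68 → 1/4
merge 15/68 + 1/4 → 8/17
merge 1/4 + 19/68 → 9/17
merge 8/17 + 9/17 → 1
L = 1/4 + 8/17 + 9/17 + 1 = 9/4 = 2.25 bits/symbol.

2.25 bits/symbol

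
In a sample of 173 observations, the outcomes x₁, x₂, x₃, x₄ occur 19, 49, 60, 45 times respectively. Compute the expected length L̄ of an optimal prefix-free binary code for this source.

2 bits/symbol

Probabilities are the counts divided by 173.
Repeatedly combine the two least-probable nodes; the expected code length is the sum of the merged weights.
merge 19/173 + 45/173 → 64/173
merge 49/173 + 60/173 → 109/173
merge 64/173 + 109/173 → 1
L = 64/173 + 109/173 + 1 = 2 bits/symbol.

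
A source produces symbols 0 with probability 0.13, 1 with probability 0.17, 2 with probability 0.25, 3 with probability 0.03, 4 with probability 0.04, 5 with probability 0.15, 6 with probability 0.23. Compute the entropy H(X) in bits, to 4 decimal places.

H = −Σ pᵢ log₂ pᵢ.
−0.13·log₂(0.13) = 0.3826
−0.17·log₂(0.17) = 0.4346
−0.25·log₂(0.25) = 0.5000
−0.03·log₂(0.03) = 0.1518
−0.04·log₂(0.04) = 0.1858
−0.15·log₂(0.15) = 0.4105
−0.23·log₂(0.23) = 0.4877
Sum ≈ 2.5530 → 2.5530 bits.

2.5530 bits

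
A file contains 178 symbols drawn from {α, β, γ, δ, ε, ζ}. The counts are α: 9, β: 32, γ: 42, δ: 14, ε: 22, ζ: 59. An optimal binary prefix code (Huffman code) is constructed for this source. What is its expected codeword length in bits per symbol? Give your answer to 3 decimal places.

2.382 bits/symbol

Probabilities are the counts divided by 178.
Repeatedly combine the two least-probable nodes; the expected code length is the sum of the merged weights.
merge 9/178 + 7/89 → 23/178
merge 11/89 + 23/178 → 45/178
merge 16/89 + 21/89 → 37/89
merge 45/178 + 59/178 → 52/89
merge 37/89 + 52/89 → 1
L = 23/178 + 45/178 + 37/89 + 52/89 + 1 = 212/89 ≈ 2.382 bits/symbol.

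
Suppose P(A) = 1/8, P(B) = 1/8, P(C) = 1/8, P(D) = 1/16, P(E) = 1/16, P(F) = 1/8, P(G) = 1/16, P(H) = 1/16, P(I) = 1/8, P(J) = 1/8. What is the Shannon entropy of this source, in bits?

3.25 bits

Each probability is a power of 1/2, so log₂(1/p) is an integer.
H = Σ p·log₂(1/p) = 1/8·3 + 1/8·3 + 1/8·3 + 1/16·4 + 1/16·4 + 1/8·3 + 1/16·4 + 1/16·4 + 1/8·3 + 1/8·3 = 3.25 bits.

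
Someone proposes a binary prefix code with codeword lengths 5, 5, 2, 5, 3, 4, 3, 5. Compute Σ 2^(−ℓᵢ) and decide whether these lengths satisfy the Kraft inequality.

0.6875; yes

With common denominator 2^5 = 32: Σ 2^(−ℓᵢ) = 1/32 + 1/32 + 8/32 + 1/32 + 4/32 + 2/32 + 4/32 + 1/32 = 22/32 = 0.6875.
Kraft's inequality requires Σ ≤ 1; here Σ = 0.6875 ≤ 1, so such a prefix code exists.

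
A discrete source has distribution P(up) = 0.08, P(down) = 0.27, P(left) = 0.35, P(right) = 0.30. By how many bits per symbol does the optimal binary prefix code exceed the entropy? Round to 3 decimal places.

0.147 bits

Entropy H = −Σ p log₂ p ≈ 1.8527 bits.
Huffman merges: 2/25+27/100→7/20; 3/10+7/20→13/20; 7/20+13/20→1. L = 2 ≈ 2.0000.
L − H = 2.0000 − 1.8527 = 0.147 bits.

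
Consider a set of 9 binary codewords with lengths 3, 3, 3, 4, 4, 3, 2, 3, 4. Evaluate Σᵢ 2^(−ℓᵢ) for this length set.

With common denominator 2^4 = 16: Σ 2^(−ℓᵢ) = 2/16 + 2/16 + 2/16 + 1/16 + 1/16 + 2/16 + 4/16 + 2/16 + 1/16 = 17/16 = 1.0625.

1.0625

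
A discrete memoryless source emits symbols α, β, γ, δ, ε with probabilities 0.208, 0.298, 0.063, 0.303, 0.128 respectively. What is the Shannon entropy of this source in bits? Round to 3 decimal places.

H = −Σ pᵢ log₂ pᵢ.
−0.208·log₂(0.208) = 0.4712
−0.298·log₂(0.298) = 0.5205
−0.063·log₂(0.063) = 0.2513
−0.303·log₂(0.303) = 0.5220
−0.128·log₂(0.128) = 0.3796
Sum ≈ 2.1445 → 2.145 bits.

2.145 bits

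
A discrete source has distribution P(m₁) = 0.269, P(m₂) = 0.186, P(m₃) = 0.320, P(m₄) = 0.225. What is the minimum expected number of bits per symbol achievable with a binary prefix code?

Repeatedly combine the two least-probable nodes; the expected code length is the sum of the merged weights.
merge 93/500 + 9/40 → 411/1000
merge 269/1000 + 8/25 → 589/1000
merge 411/1000 + 589/1000 → 1
L = 411/1000 + 589/1000 + 1 = 2 bits/symbol.

2 bits/symbol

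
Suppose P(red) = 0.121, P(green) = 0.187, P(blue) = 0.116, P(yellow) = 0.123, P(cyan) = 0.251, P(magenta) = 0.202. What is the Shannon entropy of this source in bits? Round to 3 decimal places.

2.520 bits

H = −Σ pᵢ log₂ pᵢ.
−0.121·log₂(0.121) = 0.3687
−0.187·log₂(0.187) = 0.4523
−0.116·log₂(0.116) = 0.3605
−0.123·log₂(0.123) = 0.3719
−0.251·log₂(0.251) = 0.5006
−0.202·log₂(0.202) = 0.4661
Sum ≈ 2.5201 → 2.520 bits.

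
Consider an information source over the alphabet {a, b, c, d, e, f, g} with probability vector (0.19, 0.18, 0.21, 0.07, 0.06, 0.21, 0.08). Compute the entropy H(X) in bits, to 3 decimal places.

2.650 bits

H = −Σ pᵢ log₂ pᵢ.
−0.19·log₂(0.19) = 0.4552
−0.18·log₂(0.18) = 0.4453
−0.21·log₂(0.21) = 0.4728
−0.07·log₂(0.07) = 0.2686
−0.06·log₂(0.06) = 0.2435
−0.21·log₂(0.21) = 0.4728
−0.08·log₂(0.08) = 0.2915
Sum ≈ 2.6498 → 2.650 bits.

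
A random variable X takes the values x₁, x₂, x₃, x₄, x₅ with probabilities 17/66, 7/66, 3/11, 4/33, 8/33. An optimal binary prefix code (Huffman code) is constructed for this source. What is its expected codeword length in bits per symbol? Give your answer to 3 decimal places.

Repeatedly combine the two least-probable nodes; the expected code length is the sum of the merged weights.
merge 7/66 + 4/33 → 5/22
merge 5/22 + 8/33 → 31/66
merge 17/66 + 3/11 → 35/66
merge 31/66 + 35/66 → 1
L = 5/22 + 31/66 + 35/66 + 1 = 49/22 ≈ 2.227 bits/symbol.

2.227 bits/symbol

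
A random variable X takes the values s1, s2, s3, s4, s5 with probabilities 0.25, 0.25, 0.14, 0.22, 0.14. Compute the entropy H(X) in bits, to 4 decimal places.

H = −Σ pᵢ log₂ pᵢ.
−0.25·log₂(0.25) = 0.5000
−0.25·log₂(0.25) = 0.5000
−0.14·log₂(0.14) = 0.3971
−0.22·log₂(0.22) = 0.4806
−0.14·log₂(0.14) = 0.3971
Sum ≈ 2.2748 → 2.2748 bits.

2.2748 bits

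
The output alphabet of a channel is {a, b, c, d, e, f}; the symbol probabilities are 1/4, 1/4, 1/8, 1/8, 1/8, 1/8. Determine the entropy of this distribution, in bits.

2.5 bits

Each probability is a power of 1/2, so log₂(1/p) is an integer.
H = Σ p·log₂(1/p) = 1/4·2 + 1/4·2 + 1/8·3 + 1/8·3 + 1/8·3 + 1/8·3 = 2.5 bits.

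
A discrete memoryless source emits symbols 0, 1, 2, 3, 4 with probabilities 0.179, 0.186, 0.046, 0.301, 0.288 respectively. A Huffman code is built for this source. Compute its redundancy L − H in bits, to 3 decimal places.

Entropy H = −Σ p log₂ p ≈ 2.1386 bits.
Huffman merges: 23/500+179/1000→9/40; 93/500+9/40→411/1000; 36/125+301/1000→589/1000; 411/1000+589/1000→1. L = 89/40 ≈ 2.2250.
L − H = 2.2250 − 2.1386 = 0.086 bits.

0.086 bits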